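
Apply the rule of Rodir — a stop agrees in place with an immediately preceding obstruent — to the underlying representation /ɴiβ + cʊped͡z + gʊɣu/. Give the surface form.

[ɴiβpʊped͡zdʊɣu]

The rule targets /c/ (voiceless palatal stop), which sits after the trigger /β/ (bilabial).
The voiceless bilabial stop is [p], so /c/ → [p].
The same rule applies at the second boundary: /g/ → [d] next to /d͡z/.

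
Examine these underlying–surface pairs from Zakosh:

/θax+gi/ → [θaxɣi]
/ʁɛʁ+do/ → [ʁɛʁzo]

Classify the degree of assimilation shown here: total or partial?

Underlying /g/ is realised as [ɣ] next to /x/; /x/ itself does not change.
/g/ is a stop while /x/ is a fricative; the output [ɣ] is a fricative, matching the trigger — so the feature that spreads is manner.
Place and voice are unchanged, so the assimilation is partial, not total.
Checking the remaining alternation: /d/ → [z] after /ʁ/ (stop → fricative, matching a fricative) — only manner changes, and always toward the preceding segment.

partial assimilation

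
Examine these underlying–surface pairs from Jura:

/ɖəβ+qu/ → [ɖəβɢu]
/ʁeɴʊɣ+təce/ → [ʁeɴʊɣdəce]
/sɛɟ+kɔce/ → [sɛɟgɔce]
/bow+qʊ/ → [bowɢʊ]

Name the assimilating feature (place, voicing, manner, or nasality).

Comparing underlying and surface forms, /q/ → [ɢ] is the alternation; the neighbouring /β/ is constant.
The change voiceless → voiced matches the voicing of the preceding /β/, identifying this as voicing assimilation.
The other alternating forms pattern the same way: /t/ → [d] after /ɣ/ (voiceless → voiced, matching voiced); /k/ → [g] after /ɟ/ (voiceless → voiced, matching voiced); /q/ → [ɢ] after /w/ (voiceless → voiced, matching voiced) — only voicing changes, and always toward the preceding segment.

voicing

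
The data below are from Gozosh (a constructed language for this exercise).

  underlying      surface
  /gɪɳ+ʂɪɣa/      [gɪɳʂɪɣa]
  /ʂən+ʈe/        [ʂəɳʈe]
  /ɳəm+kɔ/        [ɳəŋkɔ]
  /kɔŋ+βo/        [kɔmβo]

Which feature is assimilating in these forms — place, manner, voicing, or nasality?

place

Comparing underlying and surface forms, /n/ → [ɳ] is the alternation; the neighbouring /ʈ/ is constant.
The change alveolar → retroflex matches the place of the following /ʈ/, identifying this as place assimilation.
The other alternating forms pattern the same way: /m/ → [ŋ] before /k/ (bilabial → velar, matching velar); /ŋ/ → [m] before /β/ (velar → bilabial, matching bilabial) — only place changes, and always toward the following segment.
No alternation appears in [gɪɳʂɪɣa]: there the adjacent consonants already agree in place (/ɳ/ and /ʂ/ are both retroflex), so this form is consistent with the same rule.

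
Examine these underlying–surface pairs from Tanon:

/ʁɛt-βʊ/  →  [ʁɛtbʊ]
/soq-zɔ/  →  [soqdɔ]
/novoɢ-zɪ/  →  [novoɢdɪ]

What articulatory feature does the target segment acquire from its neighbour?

Comparing underlying and surface forms, /β/ → [b] is the alternation; the neighbouring /t/ is constant.
The change fricative → stop matches the manner of the preceding /t/, identifying this as manner assimilation.
Checking the remaining alternations: /z/ → [d] after /q/ (fricative → stop, matching a stop); /z/ → [d] after /ɢ/ (fricative → stop, matching a stop) — only manner changes, and always toward the preceding segment.

manner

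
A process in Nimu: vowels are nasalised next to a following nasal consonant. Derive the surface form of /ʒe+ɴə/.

The vowel /e/ is adjacent to the following nasal /ɴ/, so it acquires [+nasal] and surfaces as [ẽ].

[ʒẽɴə]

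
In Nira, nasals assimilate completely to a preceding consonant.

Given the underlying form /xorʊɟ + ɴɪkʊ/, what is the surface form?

/ɴ/ is the segment targeted by the rule; it sits immediately after /ɟ/, so it assimilates completely and surfaces as [ɟ].

[xorʊɟɟɪkʊ]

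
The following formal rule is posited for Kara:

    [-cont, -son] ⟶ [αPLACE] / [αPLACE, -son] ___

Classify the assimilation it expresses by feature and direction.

progressive place assimilation

The shared variable α links the value of the place features (abbreviated [PLACE]) on the target to the same value on the neighbouring segment, so place is the feature that assimilates.
The conditioning segment sits to the left of the focus bar, meaning the trigger precedes the segment that changes — progressive assimilation.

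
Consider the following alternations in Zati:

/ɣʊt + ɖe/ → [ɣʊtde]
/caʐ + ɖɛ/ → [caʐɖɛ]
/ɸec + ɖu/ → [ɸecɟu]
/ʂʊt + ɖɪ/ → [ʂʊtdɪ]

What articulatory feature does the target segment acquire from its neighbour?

Comparing underlying and surface forms, /ɖ/ → [d] is the alternation; the neighbouring /t/ is constant.
The change retroflex → alveolar matches the place of the preceding /t/, identifying this as place assimilation.
The other alternating form patterns the same way: /ɖ/ → [ɟ] after /c/ (retroflex → palatal, matching palatal) — only place changes, and always toward the preceding segment.
No alternation appears in [caʐɖɛ]: there the adjacent consonants already agree in place (/ɖ/ and /ʐ/ are both retroflex), so this form is consistent with the same rule.

place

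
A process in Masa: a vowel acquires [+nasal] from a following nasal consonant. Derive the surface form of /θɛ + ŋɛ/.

/ɛ/ sits next to the nasal /ŋ/ and is therefore nasalised to [ɛ̃].

[θɛ̃ŋɛ]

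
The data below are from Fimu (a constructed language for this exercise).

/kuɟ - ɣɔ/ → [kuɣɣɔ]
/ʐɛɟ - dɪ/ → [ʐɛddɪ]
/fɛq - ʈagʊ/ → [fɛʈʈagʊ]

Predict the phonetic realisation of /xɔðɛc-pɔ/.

[xɔðɛppɔ]

The data show regressive total assimilation (/ɟ/ → [ɣ] before /ɣ/; /ɟ/ → [d] before /d/; /q/ → [ʈ] before /ʈ/): in every case the target segment becomes identical to its following neighbour, copying more than a single feature.
/c/ is the segment targeted by the rule; it sits immediately before /p/, so it assimilates completely and surfaces as [p].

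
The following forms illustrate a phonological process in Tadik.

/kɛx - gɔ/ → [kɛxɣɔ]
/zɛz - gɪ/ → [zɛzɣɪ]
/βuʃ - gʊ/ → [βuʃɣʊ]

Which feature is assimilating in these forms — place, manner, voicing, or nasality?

manner

The segment that alternates is /g/, which surfaces as [ɣ] when adjacent to /x/.
The change stop → fricative matches the manner of the preceding /x/, identifying this as manner assimilation.
The other alternating forms pattern the same way: /g/ → [ɣ] after /z/ (stop → fricative, matching a fricative); /g/ → [ɣ] after /ʃ/ (stop → fricative, matching a fricative) — only manner changes, and always toward the preceding segment.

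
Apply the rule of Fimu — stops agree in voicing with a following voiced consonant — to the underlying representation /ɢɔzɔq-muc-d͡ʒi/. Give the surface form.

The rule targets /q/ (voiceless uvular stop), which sits before the trigger /m/ (voiced).
A voiced uvular stop is [ɢ], so the surface segment is [ɢ].
The same rule applies at the second boundary: /c/ → [ɟ] next to /d͡ʒ/.

[ɢɔzɔɢmuɟd͡ʒi]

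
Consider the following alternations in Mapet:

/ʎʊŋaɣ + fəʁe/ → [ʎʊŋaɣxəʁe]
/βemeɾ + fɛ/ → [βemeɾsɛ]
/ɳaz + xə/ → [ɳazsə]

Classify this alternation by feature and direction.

Underlying /f/ is realised as [x] next to /ɣ/; /ɣ/ itself does not change.
/f/ is labiodental while /ɣ/ is velar; the output [x] is velar, matching the trigger — so the feature that spreads is place.
Manner and voice are unchanged, so the assimilation is partial, not total.
The other alternating forms pattern the same way: /f/ → [s] after /ɾ/ (labiodental → alveolar, matching alveolar); /x/ → [s] after /z/ (velar → alveolar, matching alveolar) — only place changes, and always toward the preceding segment.
Since the segment that changes follows the conditioning segment, the assimilation is progressive.

progressive place assimilation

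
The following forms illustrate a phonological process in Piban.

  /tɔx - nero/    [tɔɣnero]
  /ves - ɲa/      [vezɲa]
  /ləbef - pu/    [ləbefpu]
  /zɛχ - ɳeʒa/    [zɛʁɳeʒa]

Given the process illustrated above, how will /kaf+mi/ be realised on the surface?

The data show regressive voicing assimilation: /x/ → [ɣ] before /n/; /s/ → [z] before /ɲ/; /χ/ → [ʁ] before /ɳ/. In each pair only voicing changes, matching the following consonant, while place and manner stay constant.
Nothing changes in [ləbefpu]: there the adjacent consonants already agree in voicing (/f/ and /p/ are both voiceless), so this form is consistent with the same rule.
The rule targets /f/ (voiceless labiodental fricative), which sits before the trigger /m/ (voiced).
A voiced labiodental fricative is [v], so the surface segment is [v].

[kavmi]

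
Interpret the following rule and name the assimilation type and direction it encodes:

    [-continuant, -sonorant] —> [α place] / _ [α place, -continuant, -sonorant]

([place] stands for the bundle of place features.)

The shared variable α links the value of the place features (abbreviated [place]) on the target to the same value on the neighbouring segment, so place is the feature that assimilates.
Since the environment is written after the underscore, the trigger follows the target; the direction is regressive.

regressive place assimilation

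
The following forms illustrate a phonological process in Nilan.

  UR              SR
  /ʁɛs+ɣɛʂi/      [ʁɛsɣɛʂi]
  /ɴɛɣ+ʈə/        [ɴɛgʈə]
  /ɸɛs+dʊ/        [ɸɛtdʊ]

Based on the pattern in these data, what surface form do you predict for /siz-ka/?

The data show regressive manner assimilation: /ɣ/ → [g] before /ʈ/; /s/ → [t] before /d/. In each pair only manner changes, matching the following consonant, while place and voice stay constant.
No alternation appears in [ʁɛsɣɛʂi]: there the adjacent consonants already agree in manner (/s/ and /ɣ/ are both fricatives), so this form is consistent with the same rule.
/z/ is a voiced alveolar fricative. The following trigger /k/ is a stop, so /z/ must become a stop as well.
Changing only its manner to stop gives [d] — the voiced alveolar stop.

[sidka]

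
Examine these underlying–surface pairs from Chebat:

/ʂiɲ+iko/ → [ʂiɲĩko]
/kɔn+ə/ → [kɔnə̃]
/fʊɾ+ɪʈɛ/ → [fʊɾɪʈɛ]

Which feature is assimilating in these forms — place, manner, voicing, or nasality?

The vowel /i/ surfaces as nasalised [ĩ] next to the preceding nasal /ɲ/ — it has acquired the [+nasal] feature of its neighbour.
The other form shows the same pattern: /ə/ → [ə̃] after /n/ — each time a vowel is nasalised next to a preceding nasal.
No change occurs in [fʊɾɪʈɛ] because the vowel at the boundary is adjacent to an oral consonant, not a nasal (/ɪ/ next to /ɾ/).

nasality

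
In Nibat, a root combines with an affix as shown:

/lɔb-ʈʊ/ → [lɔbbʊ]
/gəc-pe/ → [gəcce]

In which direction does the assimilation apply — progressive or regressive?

progressive

Comparing underlying and surface forms, /ʈ/ → [b] is the alternation; the neighbouring /b/ is constant.
The output [b] is identical to the trigger /b/ — every feature (place, manner, voicing) has been copied — so this is total assimilation.
The other form behaves the same way: /p/ → [c] after /c/ — in each case the output is a copy of the preceding consonant.
Since the segment that changes follows the conditioning segment, the assimilation is progressive.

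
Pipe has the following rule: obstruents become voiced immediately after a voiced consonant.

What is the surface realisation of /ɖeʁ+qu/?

[ɖeʁɢu]

The rule targets /q/ (voiceless uvular stop), which sits after the trigger /ʁ/ (voiced).
The voiced uvular stop is [ɢ], so /q/ → [ɢ].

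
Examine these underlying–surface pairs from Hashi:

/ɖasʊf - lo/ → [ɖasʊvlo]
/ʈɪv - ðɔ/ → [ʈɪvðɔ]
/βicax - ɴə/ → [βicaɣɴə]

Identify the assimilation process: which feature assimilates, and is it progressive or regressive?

Underlying /f/ is realised as [v] next to /l/; /l/ itself does not change.
/f/ is voiceless while /l/ is voiced; the output [v] is voiced, matching the trigger — so the feature that spreads is voicing.
Place and manner are unchanged, so the assimilation is partial, not total.
Checking the remaining alternation: /x/ → [ɣ] before /ɴ/ (voiceless → voiced, matching voiced) — only voicing changes, and always toward the following segment.
No alternation appears in [ʈɪvðɔ]: there the adjacent consonants already agree in voicing (/v/ and /ð/ are both voiced), so this form is consistent with the same rule.
Since the segment that changes precedes the conditioning segment, the assimilation is regressive.

regressive voicing assimilation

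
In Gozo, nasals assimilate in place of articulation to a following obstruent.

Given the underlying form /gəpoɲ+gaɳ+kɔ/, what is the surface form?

/ɲ/ is a voiced palatal nasal. The following trigger /g/ is velar, so /ɲ/ must become velar as well.
The voiced velar nasal is [ŋ], so /ɲ/ → [ŋ].
At the second juncture, /ɳ/ likewise becomes [ŋ] adjacent to /k/.

[gəpoŋgaŋkɔ]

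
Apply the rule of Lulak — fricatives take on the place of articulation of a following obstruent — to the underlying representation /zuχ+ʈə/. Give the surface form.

/χ/ is a voiceless uvular fricative. The following trigger /ʈ/ is retroflex, so /χ/ must become retroflex as well.
Changing only its place to retroflex gives [ʂ] — the voiceless retroflex fricative.

[zuʂʈə]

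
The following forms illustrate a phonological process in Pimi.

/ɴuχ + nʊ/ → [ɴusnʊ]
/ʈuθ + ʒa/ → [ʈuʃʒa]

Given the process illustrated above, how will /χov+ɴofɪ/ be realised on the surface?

[χoʁɴofɪ]

The data show regressive place assimilation: /χ/ → [s] before /n/; /θ/ → [ʃ] before /ʒ/. In each pair only place changes, matching the following consonant, while manner and voice stay constant.
The rule targets /v/ (voiced labiodental fricative), which sits before the trigger /ɴ/ (uvular).
The voiced uvular fricative is [ʁ], so /v/ → [ʁ].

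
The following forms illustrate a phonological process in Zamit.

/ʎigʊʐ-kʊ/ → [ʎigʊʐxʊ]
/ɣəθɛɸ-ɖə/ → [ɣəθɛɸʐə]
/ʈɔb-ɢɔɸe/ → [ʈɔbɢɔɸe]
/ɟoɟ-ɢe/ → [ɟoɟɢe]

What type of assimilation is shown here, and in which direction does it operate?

Underlying /k/ is realised as [x] next to /ʐ/; /ʐ/ itself does not change.
The change stop → fricative matches the manner of the preceding /ʐ/, identifying this as manner assimilation.
Place and voice are unchanged, so the assimilation is partial, not total.
The same holds elsewhere in the data: /ɖ/ → [ʐ] after /ɸ/ (stop → fricative, matching a fricative) — only manner changes, and always toward the preceding segment.
Nothing changes in [ʈɔbɢɔɸe], [ɟoɟɢe]: there the adjacent consonants already agree in manner (/ɢ/ and /b/ are both stops; /ɢ/ and /ɟ/ are both stops), so these forms are consistent with the same rule.
The trigger is the preceding segment, so the direction is progressive (perseverative).

progressive manner assimilation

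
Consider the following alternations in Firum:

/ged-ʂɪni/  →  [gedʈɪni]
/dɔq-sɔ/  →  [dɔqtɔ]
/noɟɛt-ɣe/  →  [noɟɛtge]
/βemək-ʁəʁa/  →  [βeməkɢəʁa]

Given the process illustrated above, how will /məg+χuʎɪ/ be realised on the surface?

The data show progressive manner assimilation: /ʂ/ → [ʈ] after /d/; /s/ → [t] after /q/; /ɣ/ → [g] after /t/; /ʁ/ → [ɢ] after /k/. In each pair only manner changes, matching the preceding consonant, while place and voice stay constant.
/χ/ is a voiceless uvular fricative. The preceding trigger /g/ is a stop, so /χ/ must become a stop as well.
Changing only its manner to stop gives [q] — the voiceless uvular stop.

[məgquʎɪ]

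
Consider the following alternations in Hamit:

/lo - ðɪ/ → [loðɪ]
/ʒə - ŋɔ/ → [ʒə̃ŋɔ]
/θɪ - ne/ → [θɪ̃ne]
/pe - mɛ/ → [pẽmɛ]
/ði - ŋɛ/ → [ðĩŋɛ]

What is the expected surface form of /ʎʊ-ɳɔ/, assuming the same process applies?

[ʎʊ̃ɳɔ]

The data show regressive nasality assimilation (vowel nasalisation): /ə/ → [ə̃] before /ŋ/; /ɪ/ → [ɪ̃] before /n/; /e/ → [ẽ] before /m/; /i/ → [ĩ] before /ŋ/ — a vowel is nasalised by an immediately following nasal consonant.
No change occurs in [loðɪ] because the vowel at the boundary is adjacent to an oral consonant, not a nasal (/o/ next to /ð/).
The vowel /ʊ/ is adjacent to the following nasal /ɳ/, so it acquires [+nasal] and surfaces as [ʊ̃].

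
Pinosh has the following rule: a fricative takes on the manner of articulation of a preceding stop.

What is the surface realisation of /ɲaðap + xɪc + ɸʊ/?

[ɲaðapkɪcpʊ]

The rule targets /x/ (voiceless velar fricative), which sits after the trigger /p/ (stop).
A voiceless velar stop is [k], so the surface segment is [k].
At the second juncture, /ɸ/ likewise becomes [p] adjacent to /c/.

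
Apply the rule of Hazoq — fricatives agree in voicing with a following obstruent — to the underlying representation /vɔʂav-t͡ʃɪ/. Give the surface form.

[vɔʂaft͡ʃɪ]

The rule targets /v/ (voiced labiodental fricative), which sits before the trigger /t͡ʃ/ (voiceless).
The voiceless labiodental fricative is [f], so /v/ → [f].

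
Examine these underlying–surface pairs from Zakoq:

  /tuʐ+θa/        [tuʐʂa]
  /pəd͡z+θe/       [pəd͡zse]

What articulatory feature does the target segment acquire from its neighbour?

The segment that alternates is /θ/, which surfaces as [ʂ] when adjacent to /ʐ/.
/θ/ is dental while /ʐ/ is retroflex; the output [ʂ] is retroflex, matching the trigger — so the feature that spreads is place.
Checking the remaining alternation: /θ/ → [s] after /d͡z/ (dental → alveolar, matching alveolar) — only place changes, and always toward the preceding segment.

place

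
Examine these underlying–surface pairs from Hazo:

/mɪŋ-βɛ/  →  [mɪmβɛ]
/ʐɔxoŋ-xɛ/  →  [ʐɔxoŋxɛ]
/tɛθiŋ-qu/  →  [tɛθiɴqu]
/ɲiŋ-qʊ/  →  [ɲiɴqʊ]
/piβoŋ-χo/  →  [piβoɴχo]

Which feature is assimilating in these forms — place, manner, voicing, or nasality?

The segment that alternates is /ŋ/, which surfaces as [m] when adjacent to /β/.
The change velar → bilabial matches the place of the following /β/, identifying this as place assimilation.
The other alternating forms pattern the same way: /ŋ/ → [ɴ] before /q/ (velar → uvular, matching uvular); /ŋ/ → [ɴ] before /χ/ (velar → uvular, matching uvular) — only place changes, and always toward the following segment.
No alternation appears in [ʐɔxoŋxɛ]: there the adjacent consonants already agree in place (/ŋ/ and /x/ are both velar), so this form is consistent with the same rule.

place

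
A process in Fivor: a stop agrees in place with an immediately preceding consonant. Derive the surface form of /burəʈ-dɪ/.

/d/ is a voiced alveolar stop. The preceding trigger /ʈ/ is retroflex, so /d/ must become retroflex as well.
The voiced retroflex stop is [ɖ], so /d/ → [ɖ].

[burəʈɖɪ]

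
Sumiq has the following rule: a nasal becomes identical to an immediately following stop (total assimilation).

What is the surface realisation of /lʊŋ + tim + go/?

[lʊttiggo]

/ŋ/ is the segment targeted by the rule; it sits immediately before /t/, so it assimilates completely and surfaces as [t].
At the second juncture, /m/ likewise becomes [g] adjacent to /g/.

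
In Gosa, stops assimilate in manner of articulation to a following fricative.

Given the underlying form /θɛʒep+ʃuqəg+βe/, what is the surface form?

The rule targets /p/ (voiceless bilabial stop), which sits before the trigger /ʃ/ (fricative).
The voiceless bilabial fricative is [ɸ], so /p/ → [ɸ].
At the second juncture, /g/ likewise becomes [ɣ] adjacent to /β/.

[θɛʒeɸʃuqəɣβe]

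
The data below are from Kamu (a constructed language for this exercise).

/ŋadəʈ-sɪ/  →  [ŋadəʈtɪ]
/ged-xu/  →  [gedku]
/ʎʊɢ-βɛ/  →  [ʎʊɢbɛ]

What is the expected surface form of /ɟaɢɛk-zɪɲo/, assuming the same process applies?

The data show progressive manner assimilation: /s/ → [t] after /ʈ/; /x/ → [k] after /d/; /β/ → [b] after /ɢ/. In each pair only manner changes, matching the preceding consonant, while place and voice stay constant.
/z/ is a voiced alveolar fricative. The preceding trigger /k/ is a stop, so /z/ must become a stop as well.
The voiced alveolar stop is [d], so /z/ → [d].

[ɟaɢɛkdɪɲo]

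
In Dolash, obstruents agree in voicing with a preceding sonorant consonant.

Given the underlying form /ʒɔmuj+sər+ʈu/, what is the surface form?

/s/ is a voiceless alveolar fricative. The preceding trigger /j/ is voiced, so /s/ must become voiced as well.
The voiced alveolar fricative is [z], so /s/ → [z].
At the second juncture, /ʈ/ likewise becomes [ɖ] adjacent to /r/.

[ʒɔmujzərɖu]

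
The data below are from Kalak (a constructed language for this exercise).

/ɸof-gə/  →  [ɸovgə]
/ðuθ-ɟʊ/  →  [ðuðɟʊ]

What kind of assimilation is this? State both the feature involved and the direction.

Comparing underlying and surface forms, /f/ → [v] is the alternation; the neighbouring /g/ is constant.
The change voiceless → voiced matches the voicing of the following /g/, identifying this as voicing assimilation.
Place and manner are unchanged, so the assimilation is partial, not total.
The same holds elsewhere in the data: /θ/ → [ð] before /ɟ/ (voiceless → voiced, matching voiced) — only voicing changes, and always toward the following segment.
The trigger is the following segment, so the direction is regressive (anticipatory).

regressive voicing assimilation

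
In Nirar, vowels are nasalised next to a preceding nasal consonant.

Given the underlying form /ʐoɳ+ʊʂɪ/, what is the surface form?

The vowel /ʊ/ is adjacent to the preceding nasal /ɳ/, so it acquires [+nasal] and surfaces as [ʊ̃].

[ʐoɳʊ̃ʂɪ]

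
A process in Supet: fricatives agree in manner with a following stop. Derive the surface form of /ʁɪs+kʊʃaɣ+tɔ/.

[ʁɪtkʊʃagtɔ]

The rule targets /s/ (voiceless alveolar fricative), which sits before the trigger /k/ (stop).
A voiceless alveolar stop is [t], so the surface segment is [t].
At the second juncture, /ɣ/ likewise becomes [g] adjacent to /t/.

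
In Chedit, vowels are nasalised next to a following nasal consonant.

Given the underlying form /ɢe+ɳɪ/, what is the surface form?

[ɢẽɳɪ]

/e/ sits next to the nasal /ɳ/ and is therefore nasalised to [ẽ].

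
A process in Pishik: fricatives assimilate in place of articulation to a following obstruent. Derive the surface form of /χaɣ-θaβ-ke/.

[χaðθaɣke]

The rule targets /ɣ/ (voiced velar fricative), which sits before the trigger /θ/ (dental).
Changing only its place to dental gives [ð] — the voiced dental fricative.
At the second juncture, /β/ likewise becomes [ɣ] adjacent to /k/.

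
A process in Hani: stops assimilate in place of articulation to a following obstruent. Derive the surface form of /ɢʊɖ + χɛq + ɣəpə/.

[ɢʊɢχɛkɣəpə]

The rule targets /ɖ/ (voiced retroflex stop), which sits before the trigger /χ/ (uvular).
The voiced uvular stop is [ɢ], so /ɖ/ → [ɢ].
The same rule applies at the second boundary: /q/ → [k] next to /ɣ/.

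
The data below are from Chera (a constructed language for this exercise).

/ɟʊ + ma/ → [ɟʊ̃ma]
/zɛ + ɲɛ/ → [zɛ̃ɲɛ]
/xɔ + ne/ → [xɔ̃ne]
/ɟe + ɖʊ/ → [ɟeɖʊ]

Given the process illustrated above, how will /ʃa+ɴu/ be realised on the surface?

The data show regressive nasality assimilation (vowel nasalisation): /ʊ/ → [ʊ̃] before /m/; /ɛ/ → [ɛ̃] before /ɲ/; /ɔ/ → [ɔ̃] before /n/ — a vowel is nasalised by an immediately following nasal consonant.
No change occurs in [ɟeɖʊ] because the vowel at the boundary is adjacent to an oral consonant, not a nasal (/e/ next to /ɖ/).
The vowel /a/ is adjacent to the following nasal /ɴ/, so it acquires [+nasal] and surfaces as [ã].

[ʃãɴu]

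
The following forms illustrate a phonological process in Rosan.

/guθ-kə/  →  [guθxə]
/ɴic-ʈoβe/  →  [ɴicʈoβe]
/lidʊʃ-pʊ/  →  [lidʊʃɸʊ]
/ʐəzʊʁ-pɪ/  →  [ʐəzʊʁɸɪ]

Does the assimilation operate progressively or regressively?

The segment that alternates is /k/, which surfaces as [x] when adjacent to /θ/.
/k/ is a stop while /θ/ is a fricative; the output [x] is a fricative, matching the trigger — so the feature that spreads is manner.
Checking the remaining alternations: /p/ → [ɸ] after /ʃ/ (stop → fricative, matching a fricative); /p/ → [ɸ] after /ʁ/ (stop → fricative, matching a fricative) — only manner changes, and always toward the preceding segment.
Nothing changes in [ɴicʈoβe]: there the adjacent consonants already agree in manner (/ʈ/ and /c/ are both stops), so this form is consistent with the same rule.
Since the segment that changes follows the conditioning segment, the assimilation is progressive.

progressive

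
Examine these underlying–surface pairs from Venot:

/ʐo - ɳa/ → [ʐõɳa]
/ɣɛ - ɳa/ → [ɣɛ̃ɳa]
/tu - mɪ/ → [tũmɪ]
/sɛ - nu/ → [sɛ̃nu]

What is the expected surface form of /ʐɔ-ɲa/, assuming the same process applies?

The data show regressive nasality assimilation (vowel nasalisation): /o/ → [õ] before /ɳ/; /ɛ/ → [ɛ̃] before /ɳ/; /u/ → [ũ] before /m/; /ɛ/ → [ɛ̃] before /n/ — a vowel is nasalised by an immediately following nasal consonant.
The vowel /ɔ/ is adjacent to the following nasal /ɲ/, so it acquires [+nasal] and surfaces as [ɔ̃].

[ʐɔ̃ɲa]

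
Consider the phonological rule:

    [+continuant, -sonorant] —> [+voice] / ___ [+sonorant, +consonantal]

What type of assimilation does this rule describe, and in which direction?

regressive voicing assimilation

The structural change is [+voice], and the conditioning segment [+sonorant, +consonantal] (a sonorant consonant) is itself voiced, so the target comes to share the voicing of its neighbour — voicing assimilation.
Since the environment is written after the underscore, the trigger follows the target; the direction is regressive.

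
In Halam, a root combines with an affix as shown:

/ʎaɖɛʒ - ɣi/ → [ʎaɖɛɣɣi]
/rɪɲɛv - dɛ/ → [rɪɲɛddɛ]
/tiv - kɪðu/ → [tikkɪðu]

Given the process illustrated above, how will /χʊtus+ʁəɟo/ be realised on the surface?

The data show regressive total assimilation (/ʒ/ → [ɣ] before /ɣ/; /v/ → [d] before /d/; /v/ → [k] before /k/): in every case the target segment becomes identical to its following neighbour, copying more than a single feature.
/s/ is the segment targeted by the rule; it sits immediately before /ʁ/, so it assimilates completely and surfaces as [ʁ].

[χʊtuʁʁəɟo]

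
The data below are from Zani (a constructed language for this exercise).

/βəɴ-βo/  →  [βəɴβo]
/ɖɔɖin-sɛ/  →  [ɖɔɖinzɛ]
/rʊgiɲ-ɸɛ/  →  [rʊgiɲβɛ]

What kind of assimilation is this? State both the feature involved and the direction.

progressive voicing assimilation

The segment that alternates is /s/, which surfaces as [z] when adjacent to /n/.
The change voiceless → voiced matches the voicing of the preceding /n/, identifying this as voicing assimilation.
Place and manner are unchanged, so the assimilation is partial, not total.
Checking the remaining alternation: /ɸ/ → [β] after /ɲ/ (voiceless → voiced, matching voiced) — only voicing changes, and always toward the preceding segment.
No alternation appears in [βəɴβo]: there the adjacent consonants already agree in voicing (/β/ and /ɴ/ are both voiced), so this form is consistent with the same rule.
The trigger is the preceding segment, so the direction is progressive (perseverative).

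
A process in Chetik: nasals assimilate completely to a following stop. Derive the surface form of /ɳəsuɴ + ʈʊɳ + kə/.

/ɴ/ is the segment targeted by the rule; it sits immediately before /ʈ/, so it assimilates completely and surfaces as [ʈ].
The same rule applies at the second boundary: /ɳ/ → [k] next to /k/.

[ɳəsuʈʈʊkkə]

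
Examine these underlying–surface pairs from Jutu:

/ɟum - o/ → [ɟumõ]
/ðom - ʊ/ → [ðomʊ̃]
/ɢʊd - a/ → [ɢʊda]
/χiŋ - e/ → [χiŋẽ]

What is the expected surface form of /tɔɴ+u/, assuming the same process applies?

[tɔɴũ]

The data show progressive nasality assimilation (vowel nasalisation): /o/ → [õ] after /m/; /ʊ/ → [ʊ̃] after /m/; /e/ → [ẽ] after /ŋ/ — a vowel is nasalised by an immediately preceding nasal consonant.
No change occurs in [ɢʊda] because the vowel at the boundary is adjacent to an oral consonant, not a nasal (/a/ next to /d/).
The vowel /u/ is adjacent to the preceding nasal /ɴ/, so it acquires [+nasal] and surfaces as [ũ].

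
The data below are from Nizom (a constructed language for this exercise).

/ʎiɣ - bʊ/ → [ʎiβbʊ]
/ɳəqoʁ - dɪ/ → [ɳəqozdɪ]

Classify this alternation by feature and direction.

regressive place assimilation

The segment that alternates is /ɣ/, which surfaces as [β] when adjacent to /b/.
The change velar → bilabial matches the place of the following /b/, identifying this as place assimilation.
Manner and voice are unchanged, so the assimilation is partial, not total.
Checking the remaining alternation: /ʁ/ → [z] before /d/ (uvular → alveolar, matching alveolar) — only place changes, and always toward the following segment.
The trigger is the following segment, so the direction is regressive (anticipatory).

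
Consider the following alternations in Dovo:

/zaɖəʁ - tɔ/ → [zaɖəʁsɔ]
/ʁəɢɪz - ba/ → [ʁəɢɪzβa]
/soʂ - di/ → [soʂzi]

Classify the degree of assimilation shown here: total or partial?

Comparing underlying and surface forms, /t/ → [s] is the alternation; the neighbouring /ʁ/ is constant.
The change stop → fricative matches the manner of the preceding /ʁ/, identifying this as manner assimilation.
Place and voice are unchanged, so the assimilation is partial, not total.
Checking the remaining alternations: /b/ → [β] after /z/ (stop → fricative, matching a fricative); /d/ → [z] after /ʂ/ (stop → fricative, matching a fricative) — only manner changes, and always toward the preceding segment.

partial assimilation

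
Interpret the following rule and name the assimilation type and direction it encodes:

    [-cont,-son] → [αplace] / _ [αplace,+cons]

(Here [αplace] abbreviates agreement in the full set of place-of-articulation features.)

regressive place assimilation

The shared variable α links the value of the place features (abbreviated [place]) on the target to the same value on the neighbouring segment, so place is the feature that assimilates.
Since the environment is written after the underscore, the trigger follows the target; the direction is regressive.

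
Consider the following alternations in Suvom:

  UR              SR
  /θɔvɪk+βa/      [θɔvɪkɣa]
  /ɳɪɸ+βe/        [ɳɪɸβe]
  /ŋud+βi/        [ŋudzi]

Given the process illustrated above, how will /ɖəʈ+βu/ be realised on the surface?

[ɖəʈʐu]

The data show progressive place assimilation: /β/ → [ɣ] after /k/; /β/ → [z] after /d/. In each pair only place changes, matching the preceding consonant, while manner and voice stay constant.
Nothing changes in [ɳɪɸβe]: there the adjacent consonants already agree in place (/β/ and /ɸ/ are both bilabial), so this form is consistent with the same rule.
The rule targets /β/ (voiced bilabial fricative), which sits after the trigger /ʈ/ (retroflex).
The voiced retroflex fricative is [ʐ], so /β/ → [ʐ].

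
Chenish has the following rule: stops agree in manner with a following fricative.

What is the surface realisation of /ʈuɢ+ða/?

/ɢ/ is a voiced uvular stop. The following trigger /ð/ is a fricative, so /ɢ/ must become a fricative as well.
Changing only its manner to fricative gives [ʁ] — the voiced uvular fricative.

[ʈuʁða]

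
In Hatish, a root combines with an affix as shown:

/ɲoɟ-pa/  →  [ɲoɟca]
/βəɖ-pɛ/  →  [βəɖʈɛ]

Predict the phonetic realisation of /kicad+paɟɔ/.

[kicadtaɟɔ]

The data show progressive place assimilation: /p/ → [c] after /ɟ/; /p/ → [ʈ] after /ɖ/. In each pair only place changes, matching the preceding consonant, while manner and voice stay constant.
/p/ is a voiceless bilabial stop. The preceding trigger /d/ is alveolar, so /p/ must become alveolar as well.
A voiceless alveolar stop is [t], so the surface segment is [t].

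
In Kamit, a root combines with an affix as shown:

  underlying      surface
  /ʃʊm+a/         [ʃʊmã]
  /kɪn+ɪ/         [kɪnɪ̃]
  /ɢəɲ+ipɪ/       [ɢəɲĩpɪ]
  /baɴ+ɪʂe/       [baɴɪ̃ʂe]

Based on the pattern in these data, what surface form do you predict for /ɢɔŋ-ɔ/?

The data show progressive nasality assimilation (vowel nasalisation): /a/ → [ã] after /m/; /ɪ/ → [ɪ̃] after /n/; /i/ → [ĩ] after /ɲ/; /ɪ/ → [ɪ̃] after /ɴ/ — a vowel is nasalised by an immediately preceding nasal consonant.
The vowel /ɔ/ is adjacent to the preceding nasal /ŋ/, so it acquires [+nasal] and surfaces as [ɔ̃].

[ɢɔŋɔ̃]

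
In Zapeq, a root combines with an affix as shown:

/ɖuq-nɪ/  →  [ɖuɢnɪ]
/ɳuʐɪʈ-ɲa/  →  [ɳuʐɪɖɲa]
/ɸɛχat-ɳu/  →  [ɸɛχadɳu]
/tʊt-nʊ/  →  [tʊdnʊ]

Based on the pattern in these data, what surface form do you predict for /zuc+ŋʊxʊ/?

The data show regressive voicing assimilation: /q/ → [ɢ] before /n/; /ʈ/ → [ɖ] before /ɲ/; /t/ → [d] before /ɳ/; /t/ → [d] before /n/. In each pair only voicing changes, matching the following consonant, while place and manner stay constant.
The rule targets /c/ (voiceless palatal stop), which sits before the trigger /ŋ/ (voiced).
Changing only its voicing to voiced gives [ɟ] — the voiced palatal stop.

[zuɟŋʊxʊ]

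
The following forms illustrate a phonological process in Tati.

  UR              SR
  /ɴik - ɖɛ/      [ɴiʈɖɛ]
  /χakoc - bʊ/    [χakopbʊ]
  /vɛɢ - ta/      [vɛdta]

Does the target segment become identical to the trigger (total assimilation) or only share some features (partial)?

Comparing underlying and surface forms, /k/ → [ʈ] is the alternation; the neighbouring /ɖ/ is constant.
/k/ is velar while /ɖ/ is retroflex; the output [ʈ] is retroflex, matching the trigger — so the feature that spreads is place.
Manner and voice are unchanged, so the assimilation is partial, not total.
The same holds elsewhere in the data: /c/ → [p] before /b/ (palatal → bilabial, matching bilabial); /ɢ/ → [d] before /t/ (uvular → alveolar, matching alveolar) — only place changes, and always toward the following segment.

partial assimilation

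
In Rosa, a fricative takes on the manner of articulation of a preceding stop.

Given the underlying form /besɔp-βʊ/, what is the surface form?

/β/ is a voiced bilabial fricative. The preceding trigger /p/ is a stop, so /β/ must become a stop as well.
Changing only its manner to stop gives [b] — the voiced bilabial stop.

[besɔpbʊ]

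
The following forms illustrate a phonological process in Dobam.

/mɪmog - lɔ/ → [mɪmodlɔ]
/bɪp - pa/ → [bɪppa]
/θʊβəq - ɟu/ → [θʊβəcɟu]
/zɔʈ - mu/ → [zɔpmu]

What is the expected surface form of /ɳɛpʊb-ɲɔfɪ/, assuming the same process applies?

[ɳɛpʊɟɲɔfɪ]

The data show regressive place assimilation: /g/ → [d] before /l/; /q/ → [c] before /ɟ/; /ʈ/ → [p] before /m/. In each pair only place changes, matching the following consonant, while manner and voice stay constant.
No alternation appears in [bɪppa]: there the adjacent consonants already agree in place (/p/ and /p/ are both bilabial), so this form is consistent with the same rule.
/b/ is a voiced bilabial stop. The following trigger /ɲ/ is palatal, so /b/ must become palatal as well.
The voiced palatal stop is [ɟ], so /b/ → [ɟ].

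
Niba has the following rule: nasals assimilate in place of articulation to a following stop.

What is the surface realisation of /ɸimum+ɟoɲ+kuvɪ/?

[ɸimuɲɟoŋkuvɪ]

The rule targets /m/ (voiced bilabial nasal), which sits before the trigger /ɟ/ (palatal).
A voiced palatal nasal is [ɲ], so the surface segment is [ɲ].
The same rule applies at the second boundary: /ɲ/ → [ŋ] next to /k/.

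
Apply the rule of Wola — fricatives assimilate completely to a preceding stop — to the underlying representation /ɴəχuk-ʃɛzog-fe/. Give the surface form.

[ɴəχukkɛzogge]

/ʃ/ is the segment targeted by the rule; it sits immediately after /k/, so it assimilates completely and surfaces as [k].
The same rule applies at the second boundary: /f/ → [g] next to /g/.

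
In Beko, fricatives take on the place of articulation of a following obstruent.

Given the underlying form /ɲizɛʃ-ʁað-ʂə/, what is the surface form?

The rule targets /ʃ/ (voiceless postalveolar fricative), which sits before the trigger /ʁ/ (uvular).
The voiceless uvular fricative is [χ], so /ʃ/ → [χ].
At the second juncture, /ð/ likewise becomes [ʐ] adjacent to /ʂ/.

[ɲizɛχʁaʐʂə]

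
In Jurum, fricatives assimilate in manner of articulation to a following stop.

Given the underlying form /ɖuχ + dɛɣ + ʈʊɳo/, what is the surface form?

[ɖuqdɛgʈʊɳo]

The rule targets /χ/ (voiceless uvular fricative), which sits before the trigger /d/ (stop).
A voiceless uvular stop is [q], so the surface segment is [q].
At the second juncture, /ɣ/ likewise becomes [g] adjacent to /ʈ/.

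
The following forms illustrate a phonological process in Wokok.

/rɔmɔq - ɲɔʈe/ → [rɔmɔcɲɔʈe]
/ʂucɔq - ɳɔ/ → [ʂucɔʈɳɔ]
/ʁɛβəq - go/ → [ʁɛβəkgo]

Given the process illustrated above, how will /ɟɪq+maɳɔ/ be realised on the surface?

[ɟɪpmaɳɔ]

The data show regressive place assimilation: /q/ → [c] before /ɲ/; /q/ → [ʈ] before /ɳ/; /q/ → [k] before /g/. In each pair only place changes, matching the following consonant, while manner and voice stay constant.
The rule targets /q/ (voiceless uvular stop), which sits before the trigger /m/ (bilabial).
The voiceless bilabial stop is [p], so /q/ → [p].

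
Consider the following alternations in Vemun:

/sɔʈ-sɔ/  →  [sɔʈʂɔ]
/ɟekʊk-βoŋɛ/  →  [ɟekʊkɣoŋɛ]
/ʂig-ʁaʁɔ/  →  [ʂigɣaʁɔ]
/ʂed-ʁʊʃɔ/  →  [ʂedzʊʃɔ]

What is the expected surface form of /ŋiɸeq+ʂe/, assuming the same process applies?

[ŋiɸeqχe]

The data show progressive place assimilation: /s/ → [ʂ] after /ʈ/; /β/ → [ɣ] after /k/; /ʁ/ → [ɣ] after /g/; /ʁ/ → [z] after /d/. In each pair only place changes, matching the preceding consonant, while manner and voice stay constant.
/ʂ/ is a voiceless retroflex fricative. The preceding trigger /q/ is uvular, so /ʂ/ must become uvular as well.
The voiceless uvular fricative is [χ], so /ʂ/ → [χ].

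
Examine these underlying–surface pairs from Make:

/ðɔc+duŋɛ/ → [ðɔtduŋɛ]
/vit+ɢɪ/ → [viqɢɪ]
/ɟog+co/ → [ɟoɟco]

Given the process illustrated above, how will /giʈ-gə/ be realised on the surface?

The data show regressive place assimilation: /c/ → [t] before /d/; /t/ → [q] before /ɢ/; /g/ → [ɟ] before /c/. In each pair only place changes, matching the following consonant, while manner and voice stay constant.
/ʈ/ is a voiceless retroflex stop. The following trigger /g/ is velar, so /ʈ/ must become velar as well.
Changing only its place to velar gives [k] — the voiceless velar stop.

[gikgə]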